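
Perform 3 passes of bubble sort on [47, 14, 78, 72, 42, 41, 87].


Initial: [47, 14, 78, 72, 42, 41, 87]
Pass 1: [14, 47, 72, 42, 41, 78, 87] (4 swaps)
Pass 2: [14, 47, 42, 41, 72, 78, 87] (2 swaps)
Pass 3: [14, 42, 41, 47, 72, 78, 87] (2 swaps)

After 3 passes: [14, 42, 41, 47, 72, 78, 87]


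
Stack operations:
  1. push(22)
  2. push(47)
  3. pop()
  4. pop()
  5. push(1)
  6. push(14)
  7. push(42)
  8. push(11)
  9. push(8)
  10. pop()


push(22) -> [22]
push(47) -> [22, 47]
pop()->47, [22]
pop()->22, []
push(1) -> [1]
push(14) -> [1, 14]
push(42) -> [1, 14, 42]
push(11) -> [1, 14, 42, 11]
push(8) -> [1, 14, 42, 11, 8]
pop()->8, [1, 14, 42, 11]

Final stack: [1, 14, 42, 11]


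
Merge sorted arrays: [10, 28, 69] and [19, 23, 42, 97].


Take 10 from A
Take 19 from B
Take 23 from B
Take 28 from A
Take 42 from B
Take 69 from A

Merged: [10, 19, 23, 28, 42, 69, 97]


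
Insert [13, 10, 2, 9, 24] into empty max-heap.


Insert 13: [13]
Insert 10: [13, 10]
Insert 2: [13, 10, 2]
Insert 9: [13, 10, 2, 9]
Insert 24: [24, 13, 2, 9, 10]

Final heap: [24, 13, 2, 9, 10]


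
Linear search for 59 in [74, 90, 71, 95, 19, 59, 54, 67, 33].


i=0: 74!=59
i=1: 90!=59
i=2: 71!=59
i=3: 95!=59
i=4: 19!=59
i=5: 59==59 found!

Found at 5, 6 comps


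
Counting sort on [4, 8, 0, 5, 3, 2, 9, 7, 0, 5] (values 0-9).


Input: [4, 8, 0, 5, 3, 2, 9, 7, 0, 5]
Counts: [2, 0, 1, 1, 1, 2, 0, 1, 1, 1]

Sorted: [0, 0, 2, 3, 4, 5, 5, 7, 8, 9]


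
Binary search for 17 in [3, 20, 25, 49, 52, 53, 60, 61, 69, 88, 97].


Step 1: lo=0, hi=10, mid=5, val=53
Step 2: lo=0, hi=4, mid=2, val=25
Step 3: lo=0, hi=1, mid=0, val=3
Step 4: lo=1, hi=1, mid=1, val=20

Not found


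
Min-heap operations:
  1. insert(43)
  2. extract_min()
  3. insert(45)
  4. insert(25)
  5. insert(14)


insert(43) -> [43]
extract_min()->43, []
insert(45) -> [45]
insert(25) -> [25, 45]
insert(14) -> [14, 45, 25]

Final heap: [14, 45, 25]


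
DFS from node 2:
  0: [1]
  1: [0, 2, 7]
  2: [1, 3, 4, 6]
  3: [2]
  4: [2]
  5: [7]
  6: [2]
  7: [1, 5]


Visit 2, push [6, 4, 3, 1]
Visit 1, push [7, 0]
Visit 0, push []
Visit 7, push [5]
Visit 5, push []
Visit 3, push []
Visit 4, push []
Visit 6, push []

DFS order: [2, 1, 0, 7, 5, 3, 4, 6]


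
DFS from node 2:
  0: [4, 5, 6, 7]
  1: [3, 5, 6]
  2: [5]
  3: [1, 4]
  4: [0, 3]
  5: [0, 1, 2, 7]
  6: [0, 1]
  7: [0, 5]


Visit 2, push [5]
Visit 5, push [7, 1, 0]
Visit 0, push [7, 6, 4]
Visit 4, push [3]
Visit 3, push [1]
Visit 1, push [6]
Visit 6, push []
Visit 7, push []

DFS order: [2, 5, 0, 4, 3, 1, 6, 7]


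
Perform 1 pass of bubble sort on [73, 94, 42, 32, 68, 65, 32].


Initial: [73, 94, 42, 32, 68, 65, 32]
Pass 1: [73, 42, 32, 68, 65, 32, 94] (5 swaps)

After 1 pass: [73, 42, 32, 68, 65, 32, 94]


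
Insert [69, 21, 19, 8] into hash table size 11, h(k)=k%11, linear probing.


Insert 69: h=3 -> slot 3
Insert 21: h=10 -> slot 10
Insert 19: h=8 -> slot 8
Insert 8: h=8, 1 probes -> slot 9

Table: [None, None, None, 69, None, None, None, None, 19, 8, 21]


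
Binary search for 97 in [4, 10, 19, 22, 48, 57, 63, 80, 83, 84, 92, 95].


Step 1: lo=0, hi=11, mid=5, val=57
Step 2: lo=6, hi=11, mid=8, val=83
Step 3: lo=9, hi=11, mid=10, val=92
Step 4: lo=11, hi=11, mid=11, val=95

Not found


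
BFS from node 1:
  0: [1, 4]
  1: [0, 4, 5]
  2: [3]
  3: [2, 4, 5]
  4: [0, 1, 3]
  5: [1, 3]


Visit 1, enqueue [0, 4, 5]
Visit 0, enqueue []
Visit 4, enqueue [3]
Visit 5, enqueue []
Visit 3, enqueue [2]
Visit 2, enqueue []

BFS order: [1, 0, 4, 5, 3, 2]


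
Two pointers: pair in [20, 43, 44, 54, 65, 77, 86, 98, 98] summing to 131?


lo=0(20)+hi=8(98)=118
lo=1(43)+hi=8(98)=141
lo=1(43)+hi=7(98)=141
lo=1(43)+hi=6(86)=129
lo=2(44)+hi=6(86)=130
lo=3(54)+hi=6(86)=140
lo=3(54)+hi=5(77)=131

Yes: 54+77=131


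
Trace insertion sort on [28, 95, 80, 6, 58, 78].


Initial: [28, 95, 80, 6, 58, 78]
Insert 95: [28, 95, 80, 6, 58, 78]
Insert 80: [28, 80, 95, 6, 58, 78]
Insert 6: [6, 28, 80, 95, 58, 78]
Insert 58: [6, 28, 58, 80, 95, 78]
Insert 78: [6, 28, 58, 78, 80, 95]

Sorted: [6, 28, 58, 78, 80, 95]


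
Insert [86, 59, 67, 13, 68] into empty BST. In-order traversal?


Insert 86: root
Insert 59: L from 86
Insert 67: L from 86 -> R from 59
Insert 13: L from 86 -> L from 59
Insert 68: L from 86 -> R from 59 -> R from 67

In-order: [13, 59, 67, 68, 86]


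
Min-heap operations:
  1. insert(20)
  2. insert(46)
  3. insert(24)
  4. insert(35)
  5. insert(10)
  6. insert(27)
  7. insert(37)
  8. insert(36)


insert(20) -> [20]
insert(46) -> [20, 46]
insert(24) -> [20, 46, 24]
insert(35) -> [20, 35, 24, 46]
insert(10) -> [10, 20, 24, 46, 35]
insert(27) -> [10, 20, 24, 46, 35, 27]
insert(37) -> [10, 20, 24, 46, 35, 27, 37]
insert(36) -> [10, 20, 24, 36, 35, 27, 37, 46]

Final heap: [10, 20, 24, 36, 35, 27, 37, 46]


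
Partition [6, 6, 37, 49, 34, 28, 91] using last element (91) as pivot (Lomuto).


Pivot: 91
  6 <= 91: advance i (no swap)
  6 <= 91: advance i (no swap)
  37 <= 91: advance i (no swap)
  49 <= 91: advance i (no swap)
  34 <= 91: advance i (no swap)
  28 <= 91: advance i (no swap)
Place pivot at 6: [6, 6, 37, 49, 34, 28, 91]

Partitioned: [6, 6, 37, 49, 34, 28, 91]


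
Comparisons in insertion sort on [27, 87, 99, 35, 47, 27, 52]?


Algorithm: insertion sort
Input: [27, 87, 99, 35, 47, 27, 52]
Sorted: [27, 27, 35, 47, 52, 87, 99]

16


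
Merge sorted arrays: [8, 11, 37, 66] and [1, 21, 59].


Take 1 from B
Take 8 from A
Take 11 from A
Take 21 from B
Take 37 from A
Take 59 from B

Merged: [1, 8, 11, 21, 37, 59, 66]


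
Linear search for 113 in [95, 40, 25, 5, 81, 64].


i=0: 95!=113
i=1: 40!=113
i=2: 25!=113
i=3: 5!=113
i=4: 81!=113
i=5: 64!=113

Not found, 6 comps


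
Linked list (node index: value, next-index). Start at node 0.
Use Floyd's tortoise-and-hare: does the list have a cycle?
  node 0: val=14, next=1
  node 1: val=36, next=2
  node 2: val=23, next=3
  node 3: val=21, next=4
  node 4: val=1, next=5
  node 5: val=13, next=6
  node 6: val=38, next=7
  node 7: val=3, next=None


Floyd's tortoise (slow, +1) and hare (fast, +2):
  init: slow=0, fast=0
  step 1: slow=1, fast=2
  step 2: slow=2, fast=4
  step 3: slow=3, fast=6
  step 4: fast 6->7->None, no cycle

Cycle: no


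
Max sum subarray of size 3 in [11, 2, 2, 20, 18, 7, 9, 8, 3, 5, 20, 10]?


[0:3]: 15
[1:4]: 24
[2:5]: 40
[3:6]: 45
[4:7]: 34
[5:8]: 24
[6:9]: 20
[7:10]: 16
[8:11]: 28
[9:12]: 35

Max: 45 at [3:6]


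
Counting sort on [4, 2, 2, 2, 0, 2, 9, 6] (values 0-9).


Input: [4, 2, 2, 2, 0, 2, 9, 6]
Counts: [1, 0, 4, 0, 1, 0, 1, 0, 0, 1]

Sorted: [0, 2, 2, 2, 2, 4, 6, 9]


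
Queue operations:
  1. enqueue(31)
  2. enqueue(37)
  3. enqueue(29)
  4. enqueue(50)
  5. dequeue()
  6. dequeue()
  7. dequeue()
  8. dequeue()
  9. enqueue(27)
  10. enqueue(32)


enqueue(31) -> [31]
enqueue(37) -> [31, 37]
enqueue(29) -> [31, 37, 29]
enqueue(50) -> [31, 37, 29, 50]
dequeue()->31, [37, 29, 50]
dequeue()->37, [29, 50]
dequeue()->29, [50]
dequeue()->50, []
enqueue(27) -> [27]
enqueue(32) -> [27, 32]

Final queue: [27, 32]


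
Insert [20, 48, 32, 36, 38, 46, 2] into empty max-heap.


Insert 20: [20]
Insert 48: [48, 20]
Insert 32: [48, 20, 32]
Insert 36: [48, 36, 32, 20]
Insert 38: [48, 38, 32, 20, 36]
Insert 46: [48, 38, 46, 20, 36, 32]
Insert 2: [48, 38, 46, 20, 36, 32, 2]

Final heap: [48, 38, 46, 20, 36, 32, 2]


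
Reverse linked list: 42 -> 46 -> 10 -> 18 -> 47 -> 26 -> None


Step 1: curr=42, set curr.next=prev(None) | reversed so far: 42
Step 2: curr=46, set curr.next=prev(42) | reversed so far: 46 -> 42
Step 3: curr=10, set curr.next=prev(46) | reversed so far: 10 -> 46 -> 42
Step 4: curr=18, set curr.next=prev(10) | reversed so far: 18 -> 10 -> 46 -> 42
Step 5: curr=47, set curr.next=prev(18) | reversed so far: 47 -> 18 -> 10 -> 46 -> 42
Step 6: curr=26, set curr.next=prev(47) | reversed so far: 26 -> 47 -> 18 -> 10 -> 46 -> 42

26 -> 47 -> 18 -> 10 -> 46 -> 42 -> None


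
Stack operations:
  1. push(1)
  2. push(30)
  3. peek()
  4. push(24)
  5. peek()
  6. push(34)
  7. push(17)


push(1) -> [1]
push(30) -> [1, 30]
peek()->30
push(24) -> [1, 30, 24]
peek()->24
push(34) -> [1, 30, 24, 34]
push(17) -> [1, 30, 24, 34, 17]

Final stack: [1, 30, 24, 34, 17]


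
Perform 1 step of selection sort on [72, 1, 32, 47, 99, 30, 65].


Initial: [72, 1, 32, 47, 99, 30, 65]
Step 1: min=1 at 1
  Swap: [1, 72, 32, 47, 99, 30, 65]

After 1 step: [1, 72, 32, 47, 99, 30, 65]


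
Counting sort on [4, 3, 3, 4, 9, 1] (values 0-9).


Input: [4, 3, 3, 4, 9, 1]
Counts: [0, 1, 0, 2, 2, 0, 0, 0, 0, 1]

Sorted: [1, 3, 3, 4, 4, 9]


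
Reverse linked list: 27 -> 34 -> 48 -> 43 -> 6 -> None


Step 1: curr=27, set curr.next=prev(None) | reversed so far: 27
Step 2: curr=34, set curr.next=prev(27) | reversed so far: 34 -> 27
Step 3: curr=48, set curr.next=prev(34) | reversed so far: 48 -> 34 -> 27
Step 4: curr=43, set curr.next=prev(48) | reversed so far: 43 -> 48 -> 34 -> 27
Step 5: curr=6, set curr.next=prev(43) | reversed so far: 6 -> 43 -> 48 -> 34 -> 27

6 -> 43 -> 48 -> 34 -> 27 -> None


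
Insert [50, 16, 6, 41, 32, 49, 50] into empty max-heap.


Insert 50: [50]
Insert 16: [50, 16]
Insert 6: [50, 16, 6]
Insert 41: [50, 41, 6, 16]
Insert 32: [50, 41, 6, 16, 32]
Insert 49: [50, 41, 49, 16, 32, 6]
Insert 50: [50, 41, 50, 16, 32, 6, 49]

Final heap: [50, 41, 50, 16, 32, 6, 49]


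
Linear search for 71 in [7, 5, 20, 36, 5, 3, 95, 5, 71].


i=0: 7!=71
i=1: 5!=71
i=2: 20!=71
i=3: 36!=71
i=4: 5!=71
i=5: 3!=71
i=6: 95!=71
i=7: 5!=71
i=8: 71==71 found!

Found at 8, 9 comps


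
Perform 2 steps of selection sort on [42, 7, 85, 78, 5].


Initial: [42, 7, 85, 78, 5]
Step 1: min=5 at 4
  Swap: [5, 7, 85, 78, 42]
Step 2: min=7 at 1
  Swap: [5, 7, 85, 78, 42]

After 2 steps: [5, 7, 85, 78, 42]


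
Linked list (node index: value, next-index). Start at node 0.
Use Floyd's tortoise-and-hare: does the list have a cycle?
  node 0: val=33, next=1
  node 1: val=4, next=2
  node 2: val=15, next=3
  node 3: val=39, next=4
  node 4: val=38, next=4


Floyd's tortoise (slow, +1) and hare (fast, +2):
  init: slow=0, fast=0
  step 1: slow=1, fast=2
  step 2: slow=2, fast=4
  step 3: slow=3, fast=4
  step 4: slow=4, fast=4
  slow == fast at node 4: cycle detected

Cycle: yes


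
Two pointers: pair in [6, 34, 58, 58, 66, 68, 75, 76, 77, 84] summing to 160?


lo=0(6)+hi=9(84)=90
lo=1(34)+hi=9(84)=118
lo=2(58)+hi=9(84)=142
lo=3(58)+hi=9(84)=142
lo=4(66)+hi=9(84)=150
lo=5(68)+hi=9(84)=152
lo=6(75)+hi=9(84)=159
lo=7(76)+hi=9(84)=160

Yes: 76+84=160


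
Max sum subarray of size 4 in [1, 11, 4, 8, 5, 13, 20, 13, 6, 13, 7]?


[0:4]: 24
[1:5]: 28
[2:6]: 30
[3:7]: 46
[4:8]: 51
[5:9]: 52
[6:10]: 52
[7:11]: 39

Max: 52 at [5:9]


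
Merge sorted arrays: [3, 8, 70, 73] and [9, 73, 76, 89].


Take 3 from A
Take 8 from A
Take 9 from B
Take 70 from A
Take 73 from A

Merged: [3, 8, 9, 70, 73, 73, 76, 89]


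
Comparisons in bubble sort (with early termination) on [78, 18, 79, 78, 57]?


Algorithm: bubble sort (with early termination)
Input: [78, 18, 79, 78, 57]
Sorted: [18, 57, 78, 78, 79]

10


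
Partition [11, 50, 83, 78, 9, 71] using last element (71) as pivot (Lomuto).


Pivot: 71
  11 <= 71: advance i (no swap)
  50 <= 71: advance i (no swap)
  9 <= 71: swap -> [11, 50, 9, 78, 83, 71]
Place pivot at 3: [11, 50, 9, 71, 83, 78]

Partitioned: [11, 50, 9, 71, 83, 78]


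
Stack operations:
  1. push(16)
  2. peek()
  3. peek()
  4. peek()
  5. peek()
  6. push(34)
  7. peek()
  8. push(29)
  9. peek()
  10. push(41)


push(16) -> [16]
peek()->16
peek()->16
peek()->16
peek()->16
push(34) -> [16, 34]
peek()->34
push(29) -> [16, 34, 29]
peek()->29
push(41) -> [16, 34, 29, 41]

Final stack: [16, 34, 29, 41]


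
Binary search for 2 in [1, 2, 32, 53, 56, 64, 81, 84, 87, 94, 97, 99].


Step 1: lo=0, hi=11, mid=5, val=64
Step 2: lo=0, hi=4, mid=2, val=32
Step 3: lo=0, hi=1, mid=0, val=1
Step 4: lo=1, hi=1, mid=1, val=2

Found at index 1


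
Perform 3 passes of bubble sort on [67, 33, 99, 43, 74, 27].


Initial: [67, 33, 99, 43, 74, 27]
Pass 1: [33, 67, 43, 74, 27, 99] (4 swaps)
Pass 2: [33, 43, 67, 27, 74, 99] (2 swaps)
Pass 3: [33, 43, 27, 67, 74, 99] (1 swaps)

After 3 passes: [33, 43, 27, 67, 74, 99]


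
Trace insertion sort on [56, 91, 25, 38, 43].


Initial: [56, 91, 25, 38, 43]
Insert 91: [56, 91, 25, 38, 43]
Insert 25: [25, 56, 91, 38, 43]
Insert 38: [25, 38, 56, 91, 43]
Insert 43: [25, 38, 43, 56, 91]

Sorted: [25, 38, 43, 56, 91]


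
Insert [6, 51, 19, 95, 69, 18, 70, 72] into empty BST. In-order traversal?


Insert 6: root
Insert 51: R from 6
Insert 19: R from 6 -> L from 51
Insert 95: R from 6 -> R from 51
Insert 69: R from 6 -> R from 51 -> L from 95
Insert 18: R from 6 -> L from 51 -> L from 19
Insert 70: R from 6 -> R from 51 -> L from 95 -> R from 69
Insert 72: R from 6 -> R from 51 -> L from 95 -> R from 69 -> R from 70

In-order: [6, 18, 19, 51, 69, 70, 72, 95]


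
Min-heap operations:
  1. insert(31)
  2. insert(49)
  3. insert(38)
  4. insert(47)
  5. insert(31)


insert(31) -> [31]
insert(49) -> [31, 49]
insert(38) -> [31, 49, 38]
insert(47) -> [31, 47, 38, 49]
insert(31) -> [31, 31, 38, 49, 47]

Final heap: [31, 31, 38, 49, 47]


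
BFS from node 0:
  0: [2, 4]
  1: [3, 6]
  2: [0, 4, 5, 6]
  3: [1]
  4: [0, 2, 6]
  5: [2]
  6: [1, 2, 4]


Visit 0, enqueue [2, 4]
Visit 2, enqueue [5, 6]
Visit 4, enqueue []
Visit 5, enqueue []
Visit 6, enqueue [1]
Visit 1, enqueue [3]
Visit 3, enqueue []

BFS order: [0, 2, 4, 5, 6, 1, 3]


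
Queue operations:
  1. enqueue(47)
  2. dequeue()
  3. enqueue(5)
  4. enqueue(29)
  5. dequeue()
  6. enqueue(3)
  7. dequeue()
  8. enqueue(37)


enqueue(47) -> [47]
dequeue()->47, []
enqueue(5) -> [5]
enqueue(29) -> [5, 29]
dequeue()->5, [29]
enqueue(3) -> [29, 3]
dequeue()->29, [3]
enqueue(37) -> [3, 37]

Final queue: [3, 37]


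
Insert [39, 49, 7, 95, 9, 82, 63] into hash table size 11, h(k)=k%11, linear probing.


Insert 39: h=6 -> slot 6
Insert 49: h=5 -> slot 5
Insert 7: h=7 -> slot 7
Insert 95: h=7, 1 probes -> slot 8
Insert 9: h=9 -> slot 9
Insert 82: h=5, 5 probes -> slot 10
Insert 63: h=8, 3 probes -> slot 0

Table: [63, None, None, None, None, 49, 39, 7, 95, 9, 82]


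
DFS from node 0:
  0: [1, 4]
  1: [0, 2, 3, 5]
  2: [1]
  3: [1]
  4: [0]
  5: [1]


Visit 0, push [4, 1]
Visit 1, push [5, 3, 2]
Visit 2, push []
Visit 3, push []
Visit 5, push []
Visit 4, push []

DFS order: [0, 1, 2, 3, 5, 4]


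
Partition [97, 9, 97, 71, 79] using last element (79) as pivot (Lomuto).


Pivot: 79
  9 <= 79: swap -> [9, 97, 97, 71, 79]
  71 <= 79: swap -> [9, 71, 97, 97, 79]
Place pivot at 2: [9, 71, 79, 97, 97]

Partitioned: [9, 71, 79, 97, 97]


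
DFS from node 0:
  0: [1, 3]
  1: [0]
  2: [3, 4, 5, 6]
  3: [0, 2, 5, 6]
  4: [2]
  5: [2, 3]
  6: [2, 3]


Visit 0, push [3, 1]
Visit 1, push []
Visit 3, push [6, 5, 2]
Visit 2, push [6, 5, 4]
Visit 4, push []
Visit 5, push []
Visit 6, push []

DFS order: [0, 1, 3, 2, 4, 5, 6]


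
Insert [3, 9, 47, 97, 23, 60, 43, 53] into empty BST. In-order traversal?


Insert 3: root
Insert 9: R from 3
Insert 47: R from 3 -> R from 9
Insert 97: R from 3 -> R from 9 -> R from 47
Insert 23: R from 3 -> R from 9 -> L from 47
Insert 60: R from 3 -> R from 9 -> R from 47 -> L from 97
Insert 43: R from 3 -> R from 9 -> L from 47 -> R from 23
Insert 53: R from 3 -> R from 9 -> R from 47 -> L from 97 -> L from 60

In-order: [3, 9, 23, 43, 47, 53, 60, 97]


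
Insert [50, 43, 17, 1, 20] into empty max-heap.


Insert 50: [50]
Insert 43: [50, 43]
Insert 17: [50, 43, 17]
Insert 1: [50, 43, 17, 1]
Insert 20: [50, 43, 17, 1, 20]

Final heap: [50, 43, 17, 1, 20]


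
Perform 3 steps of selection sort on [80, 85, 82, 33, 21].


Initial: [80, 85, 82, 33, 21]
Step 1: min=21 at 4
  Swap: [21, 85, 82, 33, 80]
Step 2: min=33 at 3
  Swap: [21, 33, 82, 85, 80]
Step 3: min=80 at 4
  Swap: [21, 33, 80, 85, 82]

After 3 steps: [21, 33, 80, 85, 82]


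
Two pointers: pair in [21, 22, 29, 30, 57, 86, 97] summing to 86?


lo=0(21)+hi=6(97)=118
lo=0(21)+hi=5(86)=107
lo=0(21)+hi=4(57)=78
lo=1(22)+hi=4(57)=79
lo=2(29)+hi=4(57)=86

Yes: 29+57=86


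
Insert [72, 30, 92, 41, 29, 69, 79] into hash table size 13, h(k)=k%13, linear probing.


Insert 72: h=7 -> slot 7
Insert 30: h=4 -> slot 4
Insert 92: h=1 -> slot 1
Insert 41: h=2 -> slot 2
Insert 29: h=3 -> slot 3
Insert 69: h=4, 1 probes -> slot 5
Insert 79: h=1, 5 probes -> slot 6

Table: [None, 92, 41, 29, 30, 69, 79, 72, None, None, None, None, None]


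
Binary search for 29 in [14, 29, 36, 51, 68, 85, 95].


Step 1: lo=0, hi=6, mid=3, val=51
Step 2: lo=0, hi=2, mid=1, val=29

Found at index 1


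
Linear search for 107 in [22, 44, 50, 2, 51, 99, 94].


i=0: 22!=107
i=1: 44!=107
i=2: 50!=107
i=3: 2!=107
i=4: 51!=107
i=5: 99!=107
i=6: 94!=107

Not found, 7 comps


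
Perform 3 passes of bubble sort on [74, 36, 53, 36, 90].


Initial: [74, 36, 53, 36, 90]
Pass 1: [36, 53, 36, 74, 90] (3 swaps)
Pass 2: [36, 36, 53, 74, 90] (1 swaps)
Pass 3: [36, 36, 53, 74, 90] (0 swaps)

After 3 passes: [36, 36, 53, 74, 90]


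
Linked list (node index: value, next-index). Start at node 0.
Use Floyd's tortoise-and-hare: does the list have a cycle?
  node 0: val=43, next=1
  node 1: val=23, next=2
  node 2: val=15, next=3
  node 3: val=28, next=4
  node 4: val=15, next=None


Floyd's tortoise (slow, +1) and hare (fast, +2):
  init: slow=0, fast=0
  step 1: slow=1, fast=2
  step 2: slow=2, fast=4
  step 3: fast -> None, no cycle

Cycle: no


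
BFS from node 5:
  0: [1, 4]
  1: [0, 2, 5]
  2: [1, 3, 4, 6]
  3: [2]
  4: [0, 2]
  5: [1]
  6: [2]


Visit 5, enqueue [1]
Visit 1, enqueue [0, 2]
Visit 0, enqueue [4]
Visit 2, enqueue [3, 6]
Visit 4, enqueue []
Visit 3, enqueue []
Visit 6, enqueue []

BFS order: [5, 1, 0, 2, 4, 3, 6]


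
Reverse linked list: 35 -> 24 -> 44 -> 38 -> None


Step 1: curr=35, set curr.next=prev(None) | reversed so far: 35
Step 2: curr=24, set curr.next=prev(35) | reversed so far: 24 -> 35
Step 3: curr=44, set curr.next=prev(24) | reversed so far: 44 -> 24 -> 35
Step 4: curr=38, set curr.next=prev(44) | reversed so far: 38 -> 44 -> 24 -> 35

38 -> 44 -> 24 -> 35 -> None


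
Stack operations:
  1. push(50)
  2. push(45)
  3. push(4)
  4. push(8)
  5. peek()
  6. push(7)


push(50) -> [50]
push(45) -> [50, 45]
push(4) -> [50, 45, 4]
push(8) -> [50, 45, 4, 8]
peek()->8
push(7) -> [50, 45, 4, 8, 7]

Final stack: [50, 45, 4, 8, 7]


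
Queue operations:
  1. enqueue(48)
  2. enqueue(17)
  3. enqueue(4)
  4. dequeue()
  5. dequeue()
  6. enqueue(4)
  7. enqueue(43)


enqueue(48) -> [48]
enqueue(17) -> [48, 17]
enqueue(4) -> [48, 17, 4]
dequeue()->48, [17, 4]
dequeue()->17, [4]
enqueue(4) -> [4, 4]
enqueue(43) -> [4, 4, 43]

Final queue: [4, 4, 43]


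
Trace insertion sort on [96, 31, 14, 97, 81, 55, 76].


Initial: [96, 31, 14, 97, 81, 55, 76]
Insert 31: [31, 96, 14, 97, 81, 55, 76]
Insert 14: [14, 31, 96, 97, 81, 55, 76]
Insert 97: [14, 31, 96, 97, 81, 55, 76]
Insert 81: [14, 31, 81, 96, 97, 55, 76]
Insert 55: [14, 31, 55, 81, 96, 97, 76]
Insert 76: [14, 31, 55, 76, 81, 96, 97]

Sorted: [14, 31, 55, 76, 81, 96, 97]


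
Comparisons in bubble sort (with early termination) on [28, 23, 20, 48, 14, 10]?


Algorithm: bubble sort (with early termination)
Input: [28, 23, 20, 48, 14, 10]
Sorted: [10, 14, 20, 23, 28, 48]

15


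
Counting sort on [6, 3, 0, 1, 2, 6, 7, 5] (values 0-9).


Input: [6, 3, 0, 1, 2, 6, 7, 5]
Counts: [1, 1, 1, 1, 0, 1, 2, 1, 0, 0]

Sorted: [0, 1, 2, 3, 5, 6, 6, 7]


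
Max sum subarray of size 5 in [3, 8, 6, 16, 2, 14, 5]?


[0:5]: 35
[1:6]: 46
[2:7]: 43

Max: 46 at [1:6]


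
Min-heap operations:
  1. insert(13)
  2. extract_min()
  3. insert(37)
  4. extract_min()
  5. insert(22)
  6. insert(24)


insert(13) -> [13]
extract_min()->13, []
insert(37) -> [37]
extract_min()->37, []
insert(22) -> [22]
insert(24) -> [22, 24]

Final heap: [22, 24]


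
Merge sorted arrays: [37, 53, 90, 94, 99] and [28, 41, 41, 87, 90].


Take 28 from B
Take 37 from A
Take 41 from B
Take 41 from B
Take 53 from A
Take 87 from B
Take 90 from A
Take 90 from B

Merged: [28, 37, 41, 41, 53, 87, 90, 90, 94, 99]


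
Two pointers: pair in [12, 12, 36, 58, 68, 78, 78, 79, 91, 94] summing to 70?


lo=0(12)+hi=9(94)=106
lo=0(12)+hi=8(91)=103
lo=0(12)+hi=7(79)=91
lo=0(12)+hi=6(78)=90
lo=0(12)+hi=5(78)=90
lo=0(12)+hi=4(68)=80
lo=0(12)+hi=3(58)=70

Yes: 12+58=70


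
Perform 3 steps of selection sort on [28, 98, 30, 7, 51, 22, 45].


Initial: [28, 98, 30, 7, 51, 22, 45]
Step 1: min=7 at 3
  Swap: [7, 98, 30, 28, 51, 22, 45]
Step 2: min=22 at 5
  Swap: [7, 22, 30, 28, 51, 98, 45]
Step 3: min=28 at 3
  Swap: [7, 22, 28, 30, 51, 98, 45]

After 3 steps: [7, 22, 28, 30, 51, 98, 45]


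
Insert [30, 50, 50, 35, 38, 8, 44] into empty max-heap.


Insert 30: [30]
Insert 50: [50, 30]
Insert 50: [50, 30, 50]
Insert 35: [50, 35, 50, 30]
Insert 38: [50, 38, 50, 30, 35]
Insert 8: [50, 38, 50, 30, 35, 8]
Insert 44: [50, 38, 50, 30, 35, 8, 44]

Final heap: [50, 38, 50, 30, 35, 8, 44]


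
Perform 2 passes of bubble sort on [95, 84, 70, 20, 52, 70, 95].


Initial: [95, 84, 70, 20, 52, 70, 95]
Pass 1: [84, 70, 20, 52, 70, 95, 95] (5 swaps)
Pass 2: [70, 20, 52, 70, 84, 95, 95] (4 swaps)

After 2 passes: [70, 20, 52, 70, 84, 95, 95]


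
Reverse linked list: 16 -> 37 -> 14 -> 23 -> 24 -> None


Step 1: curr=16, set curr.next=prev(None) | reversed so far: 16
Step 2: curr=37, set curr.next=prev(16) | reversed so far: 37 -> 16
Step 3: curr=14, set curr.next=prev(37) | reversed so far: 14 -> 37 -> 16
Step 4: curr=23, set curr.next=prev(14) | reversed so far: 23 -> 14 -> 37 -> 16
Step 5: curr=24, set curr.next=prev(23) | reversed so far: 24 -> 23 -> 14 -> 37 -> 16

24 -> 23 -> 14 -> 37 -> 16 -> None


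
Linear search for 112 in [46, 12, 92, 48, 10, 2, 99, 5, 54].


i=0: 46!=112
i=1: 12!=112
i=2: 92!=112
i=3: 48!=112
i=4: 10!=112
i=5: 2!=112
i=6: 99!=112
i=7: 5!=112
i=8: 54!=112

Not found, 9 comps


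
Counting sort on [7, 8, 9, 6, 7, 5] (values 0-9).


Input: [7, 8, 9, 6, 7, 5]
Counts: [0, 0, 0, 0, 0, 1, 1, 2, 1, 1]

Sorted: [5, 6, 7, 7, 8, 9]


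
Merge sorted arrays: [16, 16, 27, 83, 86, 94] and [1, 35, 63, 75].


Take 1 from B
Take 16 from A
Take 16 from A
Take 27 from A
Take 35 from B
Take 63 from B
Take 75 from B

Merged: [1, 16, 16, 27, 35, 63, 75, 83, 86, 94]


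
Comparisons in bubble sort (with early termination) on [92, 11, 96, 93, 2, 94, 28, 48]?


Algorithm: bubble sort (with early termination)
Input: [92, 11, 96, 93, 2, 94, 28, 48]
Sorted: [2, 11, 28, 48, 92, 93, 94, 96]

25


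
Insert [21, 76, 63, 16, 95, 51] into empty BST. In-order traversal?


Insert 21: root
Insert 76: R from 21
Insert 63: R from 21 -> L from 76
Insert 16: L from 21
Insert 95: R from 21 -> R from 76
Insert 51: R from 21 -> L from 76 -> L from 63

In-order: [16, 21, 51, 63, 76, 95]


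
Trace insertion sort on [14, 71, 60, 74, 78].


Initial: [14, 71, 60, 74, 78]
Insert 71: [14, 71, 60, 74, 78]
Insert 60: [14, 60, 71, 74, 78]
Insert 74: [14, 60, 71, 74, 78]
Insert 78: [14, 60, 71, 74, 78]

Sorted: [14, 60, 71, 74, 78]


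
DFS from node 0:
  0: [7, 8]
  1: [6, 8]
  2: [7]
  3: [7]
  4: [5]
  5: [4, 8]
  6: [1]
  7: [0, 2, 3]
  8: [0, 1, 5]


Visit 0, push [8, 7]
Visit 7, push [3, 2]
Visit 2, push []
Visit 3, push []
Visit 8, push [5, 1]
Visit 1, push [6]
Visit 6, push []
Visit 5, push [4]
Visit 4, push []

DFS order: [0, 7, 2, 3, 8, 1, 6, 5, 4]


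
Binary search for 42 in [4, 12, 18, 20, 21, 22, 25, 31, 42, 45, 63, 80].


Step 1: lo=0, hi=11, mid=5, val=22
Step 2: lo=6, hi=11, mid=8, val=42

Found at index 8


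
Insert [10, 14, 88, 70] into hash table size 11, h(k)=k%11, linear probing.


Insert 10: h=10 -> slot 10
Insert 14: h=3 -> slot 3
Insert 88: h=0 -> slot 0
Insert 70: h=4 -> slot 4

Table: [88, None, None, 14, 70, None, None, None, None, None, 10]


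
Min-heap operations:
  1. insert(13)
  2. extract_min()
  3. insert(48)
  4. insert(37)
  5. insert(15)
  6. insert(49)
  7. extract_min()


insert(13) -> [13]
extract_min()->13, []
insert(48) -> [48]
insert(37) -> [37, 48]
insert(15) -> [15, 48, 37]
insert(49) -> [15, 48, 37, 49]
extract_min()->15, [37, 48, 49]

Final heap: [37, 48, 49]


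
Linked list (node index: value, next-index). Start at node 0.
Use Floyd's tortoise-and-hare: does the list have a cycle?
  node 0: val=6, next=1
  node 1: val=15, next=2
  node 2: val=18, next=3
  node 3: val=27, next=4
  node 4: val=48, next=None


Floyd's tortoise (slow, +1) and hare (fast, +2):
  init: slow=0, fast=0
  step 1: slow=1, fast=2
  step 2: slow=2, fast=4
  step 3: fast -> None, no cycle

Cycle: no


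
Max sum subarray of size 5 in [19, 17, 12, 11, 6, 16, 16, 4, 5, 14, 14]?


[0:5]: 65
[1:6]: 62
[2:7]: 61
[3:8]: 53
[4:9]: 47
[5:10]: 55
[6:11]: 53

Max: 65 at [0:5]


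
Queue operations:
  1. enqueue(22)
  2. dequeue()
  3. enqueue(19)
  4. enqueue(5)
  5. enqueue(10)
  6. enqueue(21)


enqueue(22) -> [22]
dequeue()->22, []
enqueue(19) -> [19]
enqueue(5) -> [19, 5]
enqueue(10) -> [19, 5, 10]
enqueue(21) -> [19, 5, 10, 21]

Final queue: [19, 5, 10, 21]


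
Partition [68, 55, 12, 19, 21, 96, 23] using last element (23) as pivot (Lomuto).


Pivot: 23
  12 <= 23: swap -> [12, 55, 68, 19, 21, 96, 23]
  19 <= 23: swap -> [12, 19, 68, 55, 21, 96, 23]
  21 <= 23: swap -> [12, 19, 21, 55, 68, 96, 23]
Place pivot at 3: [12, 19, 21, 23, 68, 96, 55]

Partitioned: [12, 19, 21, 23, 68, 96, 55]


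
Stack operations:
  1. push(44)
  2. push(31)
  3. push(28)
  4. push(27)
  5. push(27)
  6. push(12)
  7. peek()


push(44) -> [44]
push(31) -> [44, 31]
push(28) -> [44, 31, 28]
push(27) -> [44, 31, 28, 27]
push(27) -> [44, 31, 28, 27, 27]
push(12) -> [44, 31, 28, 27, 27, 12]
peek()->12

Final stack: [44, 31, 28, 27, 27, 12]


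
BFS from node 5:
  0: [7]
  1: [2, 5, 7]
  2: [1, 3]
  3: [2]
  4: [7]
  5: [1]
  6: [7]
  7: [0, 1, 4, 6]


Visit 5, enqueue [1]
Visit 1, enqueue [2, 7]
Visit 2, enqueue [3]
Visit 7, enqueue [0, 4, 6]
Visit 3, enqueue []
Visit 0, enqueue []
Visit 4, enqueue []
Visit 6, enqueue []

BFS order: [5, 1, 2, 7, 3, 0, 4, 6]


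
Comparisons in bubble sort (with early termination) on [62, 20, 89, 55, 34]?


Algorithm: bubble sort (with early termination)
Input: [62, 20, 89, 55, 34]
Sorted: [20, 34, 55, 62, 89]

10


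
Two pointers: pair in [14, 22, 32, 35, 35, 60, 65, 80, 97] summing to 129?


lo=0(14)+hi=8(97)=111
lo=1(22)+hi=8(97)=119
lo=2(32)+hi=8(97)=129

Yes: 32+97=129


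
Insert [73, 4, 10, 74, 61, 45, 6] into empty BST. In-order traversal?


Insert 73: root
Insert 4: L from 73
Insert 10: L from 73 -> R from 4
Insert 74: R from 73
Insert 61: L from 73 -> R from 4 -> R from 10
Insert 45: L from 73 -> R from 4 -> R from 10 -> L from 61
Insert 6: L from 73 -> R from 4 -> L from 10

In-order: [4, 6, 10, 45, 61, 73, 74]


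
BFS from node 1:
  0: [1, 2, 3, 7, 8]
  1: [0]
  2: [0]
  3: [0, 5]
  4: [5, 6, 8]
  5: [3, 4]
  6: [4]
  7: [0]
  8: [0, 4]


Visit 1, enqueue [0]
Visit 0, enqueue [2, 3, 7, 8]
Visit 2, enqueue []
Visit 3, enqueue [5]
Visit 7, enqueue []
Visit 8, enqueue [4]
Visit 5, enqueue []
Visit 4, enqueue [6]
Visit 6, enqueue []

BFS order: [1, 0, 2, 3, 7, 8, 5, 4, 6]


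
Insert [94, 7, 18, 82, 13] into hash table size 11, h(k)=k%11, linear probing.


Insert 94: h=6 -> slot 6
Insert 7: h=7 -> slot 7
Insert 18: h=7, 1 probes -> slot 8
Insert 82: h=5 -> slot 5
Insert 13: h=2 -> slot 2

Table: [None, None, 13, None, None, 82, 94, 7, 18, None, None]


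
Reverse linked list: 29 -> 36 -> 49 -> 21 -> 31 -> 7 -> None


Step 1: curr=29, set curr.next=prev(None) | reversed so far: 29
Step 2: curr=36, set curr.next=prev(29) | reversed so far: 36 -> 29
Step 3: curr=49, set curr.next=prev(36) | reversed so far: 49 -> 36 -> 29
Step 4: curr=21, set curr.next=prev(49) | reversed so far: 21 -> 49 -> 36 -> 29
Step 5: curr=31, set curr.next=prev(21) | reversed so far: 31 -> 21 -> 49 -> 36 -> 29
Step 6: curr=7, set curr.next=prev(31) | reversed so far: 7 -> 31 -> 21 -> 49 -> 36 -> 29

7 -> 31 -> 21 -> 49 -> 36 -> 29 -> None


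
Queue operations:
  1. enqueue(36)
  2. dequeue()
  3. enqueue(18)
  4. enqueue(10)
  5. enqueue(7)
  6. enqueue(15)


enqueue(36) -> [36]
dequeue()->36, []
enqueue(18) -> [18]
enqueue(10) -> [18, 10]
enqueue(7) -> [18, 10, 7]
enqueue(15) -> [18, 10, 7, 15]

Final queue: [18, 10, 7, 15]


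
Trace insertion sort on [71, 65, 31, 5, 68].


Initial: [71, 65, 31, 5, 68]
Insert 65: [65, 71, 31, 5, 68]
Insert 31: [31, 65, 71, 5, 68]
Insert 5: [5, 31, 65, 71, 68]
Insert 68: [5, 31, 65, 68, 71]

Sorted: [5, 31, 65, 68, 71]


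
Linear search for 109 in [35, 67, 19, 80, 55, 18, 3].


i=0: 35!=109
i=1: 67!=109
i=2: 19!=109
i=3: 80!=109
i=4: 55!=109
i=5: 18!=109
i=6: 3!=109

Not found, 7 comps


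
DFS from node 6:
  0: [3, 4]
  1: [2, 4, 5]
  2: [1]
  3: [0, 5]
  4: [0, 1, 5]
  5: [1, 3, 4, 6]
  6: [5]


Visit 6, push [5]
Visit 5, push [4, 3, 1]
Visit 1, push [4, 2]
Visit 2, push []
Visit 4, push [0]
Visit 0, push [3]
Visit 3, push []

DFS order: [6, 5, 1, 2, 4, 0, 3]


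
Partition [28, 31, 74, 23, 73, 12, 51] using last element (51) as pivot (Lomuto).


Pivot: 51
  28 <= 51: advance i (no swap)
  31 <= 51: advance i (no swap)
  23 <= 51: swap -> [28, 31, 23, 74, 73, 12, 51]
  12 <= 51: swap -> [28, 31, 23, 12, 73, 74, 51]
Place pivot at 4: [28, 31, 23, 12, 51, 74, 73]

Partitioned: [28, 31, 23, 12, 51, 74, 73]


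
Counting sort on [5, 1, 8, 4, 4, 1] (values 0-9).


Input: [5, 1, 8, 4, 4, 1]
Counts: [0, 2, 0, 0, 2, 1, 0, 0, 1, 0]

Sorted: [1, 1, 4, 4, 5, 8]


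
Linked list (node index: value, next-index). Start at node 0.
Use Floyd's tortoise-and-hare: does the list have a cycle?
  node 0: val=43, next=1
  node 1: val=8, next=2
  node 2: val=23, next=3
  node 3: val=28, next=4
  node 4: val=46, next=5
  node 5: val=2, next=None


Floyd's tortoise (slow, +1) and hare (fast, +2):
  init: slow=0, fast=0
  step 1: slow=1, fast=2
  step 2: slow=2, fast=4
  step 3: fast 4->5->None, no cycle

Cycle: no


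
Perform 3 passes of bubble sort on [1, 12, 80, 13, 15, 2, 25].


Initial: [1, 12, 80, 13, 15, 2, 25]
Pass 1: [1, 12, 13, 15, 2, 25, 80] (4 swaps)
Pass 2: [1, 12, 13, 2, 15, 25, 80] (1 swaps)
Pass 3: [1, 12, 2, 13, 15, 25, 80] (1 swaps)

After 3 passes: [1, 12, 2, 13, 15, 25, 80]


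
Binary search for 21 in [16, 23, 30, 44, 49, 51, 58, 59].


Step 1: lo=0, hi=7, mid=3, val=44
Step 2: lo=0, hi=2, mid=1, val=23
Step 3: lo=0, hi=0, mid=0, val=16

Not found


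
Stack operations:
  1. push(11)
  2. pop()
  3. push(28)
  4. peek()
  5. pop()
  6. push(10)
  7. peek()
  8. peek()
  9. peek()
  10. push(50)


push(11) -> [11]
pop()->11, []
push(28) -> [28]
peek()->28
pop()->28, []
push(10) -> [10]
peek()->10
peek()->10
peek()->10
push(50) -> [10, 50]

Final stack: [10, 50]


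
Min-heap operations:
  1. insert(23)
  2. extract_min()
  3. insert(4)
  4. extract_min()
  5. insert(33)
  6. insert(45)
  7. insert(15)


insert(23) -> [23]
extract_min()->23, []
insert(4) -> [4]
extract_min()->4, []
insert(33) -> [33]
insert(45) -> [33, 45]
insert(15) -> [15, 45, 33]

Final heap: [15, 45, 33]


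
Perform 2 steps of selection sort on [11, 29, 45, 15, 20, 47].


Initial: [11, 29, 45, 15, 20, 47]
Step 1: min=11 at 0
  Swap: [11, 29, 45, 15, 20, 47]
Step 2: min=15 at 3
  Swap: [11, 15, 45, 29, 20, 47]

After 2 steps: [11, 15, 45, 29, 20, 47]


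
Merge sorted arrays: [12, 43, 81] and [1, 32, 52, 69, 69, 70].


Take 1 from B
Take 12 from A
Take 32 from B
Take 43 from A
Take 52 from B
Take 69 from B
Take 69 from B
Take 70 from B

Merged: [1, 12, 32, 43, 52, 69, 69, 70, 81]


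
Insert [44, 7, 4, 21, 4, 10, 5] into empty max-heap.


Insert 44: [44]
Insert 7: [44, 7]
Insert 4: [44, 7, 4]
Insert 21: [44, 21, 4, 7]
Insert 4: [44, 21, 4, 7, 4]
Insert 10: [44, 21, 10, 7, 4, 4]
Insert 5: [44, 21, 10, 7, 4, 4, 5]

Final heap: [44, 21, 10, 7, 4, 4, 5]


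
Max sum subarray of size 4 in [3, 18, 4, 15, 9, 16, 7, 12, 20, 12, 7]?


[0:4]: 40
[1:5]: 46
[2:6]: 44
[3:7]: 47
[4:8]: 44
[5:9]: 55
[6:10]: 51
[7:11]: 51

Max: 55 at [5:9]


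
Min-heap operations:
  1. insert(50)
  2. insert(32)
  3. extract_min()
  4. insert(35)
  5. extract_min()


insert(50) -> [50]
insert(32) -> [32, 50]
extract_min()->32, [50]
insert(35) -> [35, 50]
extract_min()->35, [50]

Final heap: [50]


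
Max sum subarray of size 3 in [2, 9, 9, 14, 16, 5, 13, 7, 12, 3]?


[0:3]: 20
[1:4]: 32
[2:5]: 39
[3:6]: 35
[4:7]: 34
[5:8]: 25
[6:9]: 32
[7:10]: 22

Max: 39 at [2:5]


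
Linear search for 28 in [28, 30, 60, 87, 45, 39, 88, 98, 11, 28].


i=0: 28==28 found!

Found at 0, 1 comps


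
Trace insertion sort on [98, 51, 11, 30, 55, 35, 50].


Initial: [98, 51, 11, 30, 55, 35, 50]
Insert 51: [51, 98, 11, 30, 55, 35, 50]
Insert 11: [11, 51, 98, 30, 55, 35, 50]
Insert 30: [11, 30, 51, 98, 55, 35, 50]
Insert 55: [11, 30, 51, 55, 98, 35, 50]
Insert 35: [11, 30, 35, 51, 55, 98, 50]
Insert 50: [11, 30, 35, 50, 51, 55, 98]

Sorted: [11, 30, 35, 50, 51, 55, 98]


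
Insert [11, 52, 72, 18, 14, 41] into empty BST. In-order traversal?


Insert 11: root
Insert 52: R from 11
Insert 72: R from 11 -> R from 52
Insert 18: R from 11 -> L from 52
Insert 14: R from 11 -> L from 52 -> L from 18
Insert 41: R from 11 -> L from 52 -> R from 18

In-order: [11, 14, 18, 41, 52, 72]


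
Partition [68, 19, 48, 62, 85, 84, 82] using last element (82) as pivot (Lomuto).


Pivot: 82
  68 <= 82: advance i (no swap)
  19 <= 82: advance i (no swap)
  48 <= 82: advance i (no swap)
  62 <= 82: advance i (no swap)
Place pivot at 4: [68, 19, 48, 62, 82, 84, 85]

Partitioned: [68, 19, 48, 62, 82, 84, 85]


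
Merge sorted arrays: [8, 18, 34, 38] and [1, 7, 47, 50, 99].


Take 1 from B
Take 7 from B
Take 8 from A
Take 18 from A
Take 34 from A
Take 38 from A

Merged: [1, 7, 8, 18, 34, 38, 47, 50, 99]


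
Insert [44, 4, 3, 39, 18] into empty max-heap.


Insert 44: [44]
Insert 4: [44, 4]
Insert 3: [44, 4, 3]
Insert 39: [44, 39, 3, 4]
Insert 18: [44, 39, 3, 4, 18]

Final heap: [44, 39, 3, 4, 18]


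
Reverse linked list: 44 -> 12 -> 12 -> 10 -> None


Step 1: curr=44, set curr.next=prev(None) | reversed so far: 44
Step 2: curr=12, set curr.next=prev(44) | reversed so far: 12 -> 44
Step 3: curr=12, set curr.next=prev(12) | reversed so far: 12 -> 12 -> 44
Step 4: curr=10, set curr.next=prev(12) | reversed so far: 10 -> 12 -> 12 -> 44

10 -> 12 -> 12 -> 44 -> None


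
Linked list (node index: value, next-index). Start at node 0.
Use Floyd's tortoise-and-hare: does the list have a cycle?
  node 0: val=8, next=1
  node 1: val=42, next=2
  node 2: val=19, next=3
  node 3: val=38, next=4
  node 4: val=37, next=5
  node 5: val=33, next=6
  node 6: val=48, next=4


Floyd's tortoise (slow, +1) and hare (fast, +2):
  init: slow=0, fast=0
  step 1: slow=1, fast=2
  step 2: slow=2, fast=4
  step 3: slow=3, fast=6
  step 4: slow=4, fast=5
  step 5: slow=5, fast=4
  step 6: slow=6, fast=6
  slow == fast at node 6: cycle detected

Cycle: yes


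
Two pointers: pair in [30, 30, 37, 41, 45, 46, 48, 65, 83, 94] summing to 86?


lo=0(30)+hi=9(94)=124
lo=0(30)+hi=8(83)=113
lo=0(30)+hi=7(65)=95
lo=0(30)+hi=6(48)=78
lo=1(30)+hi=6(48)=78
lo=2(37)+hi=6(48)=85
lo=3(41)+hi=6(48)=89
lo=3(41)+hi=5(46)=87
lo=3(41)+hi=4(45)=86

Yes: 41+45=86


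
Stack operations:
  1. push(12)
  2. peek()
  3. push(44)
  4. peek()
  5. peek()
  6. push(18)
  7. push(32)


push(12) -> [12]
peek()->12
push(44) -> [12, 44]
peek()->44
peek()->44
push(18) -> [12, 44, 18]
push(32) -> [12, 44, 18, 32]

Final stack: [12, 44, 18, 32]


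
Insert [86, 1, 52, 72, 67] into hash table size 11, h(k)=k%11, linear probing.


Insert 86: h=9 -> slot 9
Insert 1: h=1 -> slot 1
Insert 52: h=8 -> slot 8
Insert 72: h=6 -> slot 6
Insert 67: h=1, 1 probes -> slot 2

Table: [None, 1, 67, None, None, None, 72, None, 52, 86, None]


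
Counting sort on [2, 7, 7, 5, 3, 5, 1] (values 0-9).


Input: [2, 7, 7, 5, 3, 5, 1]
Counts: [0, 1, 1, 1, 0, 2, 0, 2, 0, 0]

Sorted: [1, 2, 3, 5, 5, 7, 7]


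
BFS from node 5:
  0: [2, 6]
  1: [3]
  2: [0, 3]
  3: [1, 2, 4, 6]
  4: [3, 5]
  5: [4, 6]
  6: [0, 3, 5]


Visit 5, enqueue [4, 6]
Visit 4, enqueue [3]
Visit 6, enqueue [0]
Visit 3, enqueue [1, 2]
Visit 0, enqueue []
Visit 1, enqueue []
Visit 2, enqueue []

BFS order: [5, 4, 6, 3, 0, 1, 2]


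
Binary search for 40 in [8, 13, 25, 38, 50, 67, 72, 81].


Step 1: lo=0, hi=7, mid=3, val=38
Step 2: lo=4, hi=7, mid=5, val=67
Step 3: lo=4, hi=4, mid=4, val=50

Not found


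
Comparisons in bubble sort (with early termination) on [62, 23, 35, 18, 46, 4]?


Algorithm: bubble sort (with early termination)
Input: [62, 23, 35, 18, 46, 4]
Sorted: [4, 18, 23, 35, 46, 62]

15


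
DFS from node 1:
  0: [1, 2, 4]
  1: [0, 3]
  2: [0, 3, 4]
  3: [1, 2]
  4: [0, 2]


Visit 1, push [3, 0]
Visit 0, push [4, 2]
Visit 2, push [4, 3]
Visit 3, push []
Visit 4, push []

DFS order: [1, 0, 2, 3, 4]


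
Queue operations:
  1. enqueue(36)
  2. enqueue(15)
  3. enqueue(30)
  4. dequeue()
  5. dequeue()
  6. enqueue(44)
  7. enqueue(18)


enqueue(36) -> [36]
enqueue(15) -> [36, 15]
enqueue(30) -> [36, 15, 30]
dequeue()->36, [15, 30]
dequeue()->15, [30]
enqueue(44) -> [30, 44]
enqueue(18) -> [30, 44, 18]

Final queue: [30, 44, 18]


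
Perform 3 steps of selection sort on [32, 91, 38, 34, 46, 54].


Initial: [32, 91, 38, 34, 46, 54]
Step 1: min=32 at 0
  Swap: [32, 91, 38, 34, 46, 54]
Step 2: min=34 at 3
  Swap: [32, 34, 38, 91, 46, 54]
Step 3: min=38 at 2
  Swap: [32, 34, 38, 91, 46, 54]

After 3 steps: [32, 34, 38, 91, 46, 54]


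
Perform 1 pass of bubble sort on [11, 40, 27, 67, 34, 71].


Initial: [11, 40, 27, 67, 34, 71]
Pass 1: [11, 27, 40, 34, 67, 71] (2 swaps)

After 1 pass: [11, 27, 40, 34, 67, 71]


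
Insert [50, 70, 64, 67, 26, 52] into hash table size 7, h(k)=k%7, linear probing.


Insert 50: h=1 -> slot 1
Insert 70: h=0 -> slot 0
Insert 64: h=1, 1 probes -> slot 2
Insert 67: h=4 -> slot 4
Insert 26: h=5 -> slot 5
Insert 52: h=3 -> slot 3

Table: [70, 50, 64, 52, 67, 26, None]


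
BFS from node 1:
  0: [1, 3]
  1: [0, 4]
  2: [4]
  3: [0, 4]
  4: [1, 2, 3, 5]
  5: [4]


Visit 1, enqueue [0, 4]
Visit 0, enqueue [3]
Visit 4, enqueue [2, 5]
Visit 3, enqueue []
Visit 2, enqueue []
Visit 5, enqueue []

BFS order: [1, 0, 4, 3, 2, 5]


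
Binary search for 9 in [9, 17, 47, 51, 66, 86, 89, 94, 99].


Step 1: lo=0, hi=8, mid=4, val=66
Step 2: lo=0, hi=3, mid=1, val=17
Step 3: lo=0, hi=0, mid=0, val=9

Found at index 0


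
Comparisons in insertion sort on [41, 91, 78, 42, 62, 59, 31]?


Algorithm: insertion sort
Input: [41, 91, 78, 42, 62, 59, 31]
Sorted: [31, 41, 42, 59, 62, 78, 91]

19


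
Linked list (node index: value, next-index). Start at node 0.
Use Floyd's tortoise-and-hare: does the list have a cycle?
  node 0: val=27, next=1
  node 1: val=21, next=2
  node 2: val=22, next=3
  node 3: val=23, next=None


Floyd's tortoise (slow, +1) and hare (fast, +2):
  init: slow=0, fast=0
  step 1: slow=1, fast=2
  step 2: fast 2->3->None, no cycle

Cycle: no


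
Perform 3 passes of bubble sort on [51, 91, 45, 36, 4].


Initial: [51, 91, 45, 36, 4]
Pass 1: [51, 45, 36, 4, 91] (3 swaps)
Pass 2: [45, 36, 4, 51, 91] (3 swaps)
Pass 3: [36, 4, 45, 51, 91] (2 swaps)

After 3 passes: [36, 4, 45, 51, 91]


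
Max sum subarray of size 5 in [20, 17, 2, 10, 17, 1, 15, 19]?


[0:5]: 66
[1:6]: 47
[2:7]: 45
[3:8]: 62

Max: 66 at [0:5]


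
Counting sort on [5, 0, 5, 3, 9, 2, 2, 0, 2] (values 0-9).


Input: [5, 0, 5, 3, 9, 2, 2, 0, 2]
Counts: [2, 0, 3, 1, 0, 2, 0, 0, 0, 1]

Sorted: [0, 0, 2, 2, 2, 3, 5, 5, 9]
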